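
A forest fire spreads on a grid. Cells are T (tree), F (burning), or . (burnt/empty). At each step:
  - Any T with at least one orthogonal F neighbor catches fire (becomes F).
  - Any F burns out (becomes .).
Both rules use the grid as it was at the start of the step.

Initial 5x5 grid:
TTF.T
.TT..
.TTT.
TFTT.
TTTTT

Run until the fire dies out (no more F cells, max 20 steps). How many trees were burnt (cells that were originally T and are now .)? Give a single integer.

Step 1: +6 fires, +2 burnt (F count now 6)
Step 2: +6 fires, +6 burnt (F count now 6)
Step 3: +2 fires, +6 burnt (F count now 2)
Step 4: +1 fires, +2 burnt (F count now 1)
Step 5: +0 fires, +1 burnt (F count now 0)
Fire out after step 5
Initially T: 16, now '.': 24
Total burnt (originally-T cells now '.'): 15

Answer: 15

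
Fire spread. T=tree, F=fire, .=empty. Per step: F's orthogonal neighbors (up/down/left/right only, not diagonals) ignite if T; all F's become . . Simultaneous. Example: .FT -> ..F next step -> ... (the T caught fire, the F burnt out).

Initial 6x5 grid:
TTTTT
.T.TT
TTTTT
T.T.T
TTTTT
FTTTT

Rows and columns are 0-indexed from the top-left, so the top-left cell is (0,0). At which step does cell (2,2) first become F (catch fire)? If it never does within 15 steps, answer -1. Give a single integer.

Step 1: cell (2,2)='T' (+2 fires, +1 burnt)
Step 2: cell (2,2)='T' (+3 fires, +2 burnt)
Step 3: cell (2,2)='T' (+3 fires, +3 burnt)
Step 4: cell (2,2)='T' (+4 fires, +3 burnt)
Step 5: cell (2,2)='F' (+3 fires, +4 burnt)
  -> target ignites at step 5
Step 6: cell (2,2)='.' (+3 fires, +3 burnt)
Step 7: cell (2,2)='.' (+4 fires, +3 burnt)
Step 8: cell (2,2)='.' (+2 fires, +4 burnt)
Step 9: cell (2,2)='.' (+1 fires, +2 burnt)
Step 10: cell (2,2)='.' (+0 fires, +1 burnt)
  fire out at step 10

5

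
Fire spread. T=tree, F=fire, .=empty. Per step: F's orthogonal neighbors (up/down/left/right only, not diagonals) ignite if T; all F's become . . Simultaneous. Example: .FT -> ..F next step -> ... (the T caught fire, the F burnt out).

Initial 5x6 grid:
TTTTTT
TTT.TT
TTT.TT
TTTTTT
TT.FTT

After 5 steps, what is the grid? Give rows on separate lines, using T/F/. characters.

Step 1: 2 trees catch fire, 1 burn out
  TTTTTT
  TTT.TT
  TTT.TT
  TTTFTT
  TT..FT
Step 2: 3 trees catch fire, 2 burn out
  TTTTTT
  TTT.TT
  TTT.TT
  TTF.FT
  TT...F
Step 3: 4 trees catch fire, 3 burn out
  TTTTTT
  TTT.TT
  TTF.FT
  TF...F
  TT....
Step 4: 6 trees catch fire, 4 burn out
  TTTTTT
  TTF.FT
  TF...F
  F.....
  TF....
Step 5: 6 trees catch fire, 6 burn out
  TTFTFT
  TF...F
  F.....
  ......
  F.....

TTFTFT
TF...F
F.....
......
F.....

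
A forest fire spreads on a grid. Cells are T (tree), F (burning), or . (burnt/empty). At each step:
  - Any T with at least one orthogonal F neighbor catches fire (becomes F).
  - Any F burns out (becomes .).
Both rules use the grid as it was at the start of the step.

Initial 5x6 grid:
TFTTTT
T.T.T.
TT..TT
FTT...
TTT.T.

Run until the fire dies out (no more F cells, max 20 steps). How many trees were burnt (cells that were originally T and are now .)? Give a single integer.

Step 1: +5 fires, +2 burnt (F count now 5)
Step 2: +6 fires, +5 burnt (F count now 6)
Step 3: +2 fires, +6 burnt (F count now 2)
Step 4: +2 fires, +2 burnt (F count now 2)
Step 5: +1 fires, +2 burnt (F count now 1)
Step 6: +1 fires, +1 burnt (F count now 1)
Step 7: +0 fires, +1 burnt (F count now 0)
Fire out after step 7
Initially T: 18, now '.': 29
Total burnt (originally-T cells now '.'): 17

Answer: 17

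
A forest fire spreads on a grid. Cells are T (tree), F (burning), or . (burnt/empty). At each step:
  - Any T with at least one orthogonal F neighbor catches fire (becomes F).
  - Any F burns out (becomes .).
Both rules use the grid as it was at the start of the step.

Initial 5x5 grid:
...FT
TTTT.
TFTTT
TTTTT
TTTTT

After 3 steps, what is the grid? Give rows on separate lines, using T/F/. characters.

Step 1: 6 trees catch fire, 2 burn out
  ....F
  TFTF.
  F.FTT
  TFTTT
  TTTTT
Step 2: 6 trees catch fire, 6 burn out
  .....
  F.F..
  ...FT
  F.FTT
  TFTTT
Step 3: 4 trees catch fire, 6 burn out
  .....
  .....
  ....F
  ...FT
  F.FTT

.....
.....
....F
...FT
F.FTT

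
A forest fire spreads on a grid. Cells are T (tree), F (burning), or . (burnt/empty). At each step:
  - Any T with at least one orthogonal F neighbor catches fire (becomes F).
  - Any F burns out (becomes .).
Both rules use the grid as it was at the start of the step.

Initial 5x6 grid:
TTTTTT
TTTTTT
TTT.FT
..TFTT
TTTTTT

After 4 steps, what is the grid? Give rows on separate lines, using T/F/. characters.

Step 1: 5 trees catch fire, 2 burn out
  TTTTTT
  TTTTFT
  TTT..F
  ..F.FT
  TTTFTT
Step 2: 7 trees catch fire, 5 burn out
  TTTTFT
  TTTF.F
  TTF...
  .....F
  TTF.FT
Step 3: 6 trees catch fire, 7 burn out
  TTTF.F
  TTF...
  TF....
  ......
  TF...F
Step 4: 4 trees catch fire, 6 burn out
  TTF...
  TF....
  F.....
  ......
  F.....

TTF...
TF....
F.....
......
F.....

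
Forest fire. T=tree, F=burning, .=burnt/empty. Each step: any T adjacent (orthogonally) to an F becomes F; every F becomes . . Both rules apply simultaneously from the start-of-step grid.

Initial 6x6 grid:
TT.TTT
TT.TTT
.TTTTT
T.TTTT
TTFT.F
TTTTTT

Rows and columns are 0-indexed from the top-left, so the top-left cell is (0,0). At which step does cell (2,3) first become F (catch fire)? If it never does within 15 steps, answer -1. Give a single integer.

Step 1: cell (2,3)='T' (+6 fires, +2 burnt)
Step 2: cell (2,3)='T' (+8 fires, +6 burnt)
Step 3: cell (2,3)='F' (+6 fires, +8 burnt)
  -> target ignites at step 3
Step 4: cell (2,3)='.' (+4 fires, +6 burnt)
Step 5: cell (2,3)='.' (+4 fires, +4 burnt)
Step 6: cell (2,3)='.' (+1 fires, +4 burnt)
Step 7: cell (2,3)='.' (+0 fires, +1 burnt)
  fire out at step 7

3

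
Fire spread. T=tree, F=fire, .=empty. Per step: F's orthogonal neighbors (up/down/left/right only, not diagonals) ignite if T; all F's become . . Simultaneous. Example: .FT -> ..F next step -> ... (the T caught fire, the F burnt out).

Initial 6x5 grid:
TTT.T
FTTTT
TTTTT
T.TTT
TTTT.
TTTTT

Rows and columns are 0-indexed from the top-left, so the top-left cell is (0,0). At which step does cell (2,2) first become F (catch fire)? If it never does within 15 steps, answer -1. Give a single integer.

Step 1: cell (2,2)='T' (+3 fires, +1 burnt)
Step 2: cell (2,2)='T' (+4 fires, +3 burnt)
Step 3: cell (2,2)='F' (+4 fires, +4 burnt)
  -> target ignites at step 3
Step 4: cell (2,2)='.' (+5 fires, +4 burnt)
Step 5: cell (2,2)='.' (+5 fires, +5 burnt)
Step 6: cell (2,2)='.' (+3 fires, +5 burnt)
Step 7: cell (2,2)='.' (+1 fires, +3 burnt)
Step 8: cell (2,2)='.' (+1 fires, +1 burnt)
Step 9: cell (2,2)='.' (+0 fires, +1 burnt)
  fire out at step 9

3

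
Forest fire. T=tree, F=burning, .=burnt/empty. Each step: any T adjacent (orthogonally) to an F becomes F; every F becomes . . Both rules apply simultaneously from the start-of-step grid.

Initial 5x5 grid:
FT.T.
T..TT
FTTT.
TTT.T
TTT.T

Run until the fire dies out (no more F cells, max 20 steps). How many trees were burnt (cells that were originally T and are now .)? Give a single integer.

Step 1: +4 fires, +2 burnt (F count now 4)
Step 2: +3 fires, +4 burnt (F count now 3)
Step 3: +3 fires, +3 burnt (F count now 3)
Step 4: +2 fires, +3 burnt (F count now 2)
Step 5: +2 fires, +2 burnt (F count now 2)
Step 6: +0 fires, +2 burnt (F count now 0)
Fire out after step 6
Initially T: 16, now '.': 23
Total burnt (originally-T cells now '.'): 14

Answer: 14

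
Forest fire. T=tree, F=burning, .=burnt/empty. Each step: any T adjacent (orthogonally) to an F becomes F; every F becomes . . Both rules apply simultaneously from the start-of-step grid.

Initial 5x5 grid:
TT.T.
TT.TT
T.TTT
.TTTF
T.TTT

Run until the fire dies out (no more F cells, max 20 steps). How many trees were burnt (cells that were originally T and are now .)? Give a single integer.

Step 1: +3 fires, +1 burnt (F count now 3)
Step 2: +4 fires, +3 burnt (F count now 4)
Step 3: +4 fires, +4 burnt (F count now 4)
Step 4: +1 fires, +4 burnt (F count now 1)
Step 5: +0 fires, +1 burnt (F count now 0)
Fire out after step 5
Initially T: 18, now '.': 19
Total burnt (originally-T cells now '.'): 12

Answer: 12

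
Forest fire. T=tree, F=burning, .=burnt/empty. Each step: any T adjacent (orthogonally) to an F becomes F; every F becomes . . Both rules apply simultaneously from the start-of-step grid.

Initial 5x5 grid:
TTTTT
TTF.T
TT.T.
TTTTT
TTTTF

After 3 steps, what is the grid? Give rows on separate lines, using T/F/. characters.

Step 1: 4 trees catch fire, 2 burn out
  TTFTT
  TF..T
  TT.T.
  TTTTF
  TTTF.
Step 2: 6 trees catch fire, 4 burn out
  TF.FT
  F...T
  TF.T.
  TTTF.
  TTF..
Step 3: 7 trees catch fire, 6 burn out
  F...F
  ....T
  F..F.
  TFF..
  TF...

F...F
....T
F..F.
TFF..
TF...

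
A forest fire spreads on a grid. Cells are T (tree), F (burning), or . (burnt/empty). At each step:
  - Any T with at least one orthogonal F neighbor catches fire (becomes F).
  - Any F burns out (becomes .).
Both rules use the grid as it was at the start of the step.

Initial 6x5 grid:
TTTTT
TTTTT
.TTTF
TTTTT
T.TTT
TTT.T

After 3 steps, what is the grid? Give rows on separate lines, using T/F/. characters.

Step 1: 3 trees catch fire, 1 burn out
  TTTTT
  TTTTF
  .TTF.
  TTTTF
  T.TTT
  TTT.T
Step 2: 5 trees catch fire, 3 burn out
  TTTTF
  TTTF.
  .TF..
  TTTF.
  T.TTF
  TTT.T
Step 3: 6 trees catch fire, 5 burn out
  TTTF.
  TTF..
  .F...
  TTF..
  T.TF.
  TTT.F

TTTF.
TTF..
.F...
TTF..
T.TF.
TTT.F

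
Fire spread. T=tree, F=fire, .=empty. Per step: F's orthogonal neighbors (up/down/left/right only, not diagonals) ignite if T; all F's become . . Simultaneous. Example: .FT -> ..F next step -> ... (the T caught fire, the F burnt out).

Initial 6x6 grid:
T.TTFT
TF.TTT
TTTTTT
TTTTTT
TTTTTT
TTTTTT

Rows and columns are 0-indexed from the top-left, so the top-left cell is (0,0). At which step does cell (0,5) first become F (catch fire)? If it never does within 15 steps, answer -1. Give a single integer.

Step 1: cell (0,5)='F' (+5 fires, +2 burnt)
  -> target ignites at step 1
Step 2: cell (0,5)='.' (+8 fires, +5 burnt)
Step 3: cell (0,5)='.' (+6 fires, +8 burnt)
Step 4: cell (0,5)='.' (+6 fires, +6 burnt)
Step 5: cell (0,5)='.' (+5 fires, +6 burnt)
Step 6: cell (0,5)='.' (+2 fires, +5 burnt)
Step 7: cell (0,5)='.' (+0 fires, +2 burnt)
  fire out at step 7

1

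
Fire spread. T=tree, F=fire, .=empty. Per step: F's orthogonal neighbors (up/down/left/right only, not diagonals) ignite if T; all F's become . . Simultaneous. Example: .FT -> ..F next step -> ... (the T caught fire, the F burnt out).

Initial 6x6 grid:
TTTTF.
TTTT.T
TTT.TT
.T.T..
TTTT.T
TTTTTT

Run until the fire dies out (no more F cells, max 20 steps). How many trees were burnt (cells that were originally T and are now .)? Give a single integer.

Step 1: +1 fires, +1 burnt (F count now 1)
Step 2: +2 fires, +1 burnt (F count now 2)
Step 3: +2 fires, +2 burnt (F count now 2)
Step 4: +3 fires, +2 burnt (F count now 3)
Step 5: +2 fires, +3 burnt (F count now 2)
Step 6: +2 fires, +2 burnt (F count now 2)
Step 7: +1 fires, +2 burnt (F count now 1)
Step 8: +3 fires, +1 burnt (F count now 3)
Step 9: +3 fires, +3 burnt (F count now 3)
Step 10: +2 fires, +3 burnt (F count now 2)
Step 11: +1 fires, +2 burnt (F count now 1)
Step 12: +1 fires, +1 burnt (F count now 1)
Step 13: +1 fires, +1 burnt (F count now 1)
Step 14: +0 fires, +1 burnt (F count now 0)
Fire out after step 14
Initially T: 27, now '.': 33
Total burnt (originally-T cells now '.'): 24

Answer: 24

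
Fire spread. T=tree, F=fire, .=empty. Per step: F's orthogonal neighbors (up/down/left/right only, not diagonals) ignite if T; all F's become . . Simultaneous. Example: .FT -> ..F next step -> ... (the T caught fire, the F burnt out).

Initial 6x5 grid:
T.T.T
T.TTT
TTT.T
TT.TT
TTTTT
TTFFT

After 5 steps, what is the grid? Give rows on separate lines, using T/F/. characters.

Step 1: 4 trees catch fire, 2 burn out
  T.T.T
  T.TTT
  TTT.T
  TT.TT
  TTFFT
  TF..F
Step 2: 4 trees catch fire, 4 burn out
  T.T.T
  T.TTT
  TTT.T
  TT.FT
  TF..F
  F....
Step 3: 3 trees catch fire, 4 burn out
  T.T.T
  T.TTT
  TTT.T
  TF..F
  F....
  .....
Step 4: 3 trees catch fire, 3 burn out
  T.T.T
  T.TTT
  TFT.F
  F....
  .....
  .....
Step 5: 3 trees catch fire, 3 burn out
  T.T.T
  T.TTF
  F.F..
  .....
  .....
  .....

T.T.T
T.TTF
F.F..
.....
.....
.....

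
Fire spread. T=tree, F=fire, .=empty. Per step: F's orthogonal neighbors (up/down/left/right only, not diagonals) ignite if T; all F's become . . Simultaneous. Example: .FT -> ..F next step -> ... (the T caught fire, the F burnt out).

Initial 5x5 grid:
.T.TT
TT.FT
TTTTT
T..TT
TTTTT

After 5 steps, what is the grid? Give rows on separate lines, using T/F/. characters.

Step 1: 3 trees catch fire, 1 burn out
  .T.FT
  TT..F
  TTTFT
  T..TT
  TTTTT
Step 2: 4 trees catch fire, 3 burn out
  .T..F
  TT...
  TTF.F
  T..FT
  TTTTT
Step 3: 3 trees catch fire, 4 burn out
  .T...
  TT...
  TF...
  T...F
  TTTFT
Step 4: 4 trees catch fire, 3 burn out
  .T...
  TF...
  F....
  T....
  TTF.F
Step 5: 4 trees catch fire, 4 burn out
  .F...
  F....
  .....
  F....
  TF...

.F...
F....
.....
F....
TF...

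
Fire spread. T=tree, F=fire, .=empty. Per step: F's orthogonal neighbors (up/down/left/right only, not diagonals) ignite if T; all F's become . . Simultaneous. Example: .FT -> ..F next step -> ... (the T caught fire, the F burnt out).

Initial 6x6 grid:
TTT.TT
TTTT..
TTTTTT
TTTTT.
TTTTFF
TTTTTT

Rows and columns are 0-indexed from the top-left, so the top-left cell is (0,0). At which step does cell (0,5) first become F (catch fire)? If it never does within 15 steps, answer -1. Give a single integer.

Step 1: cell (0,5)='T' (+4 fires, +2 burnt)
Step 2: cell (0,5)='T' (+4 fires, +4 burnt)
Step 3: cell (0,5)='T' (+5 fires, +4 burnt)
Step 4: cell (0,5)='T' (+5 fires, +5 burnt)
Step 5: cell (0,5)='T' (+4 fires, +5 burnt)
Step 6: cell (0,5)='T' (+3 fires, +4 burnt)
Step 7: cell (0,5)='T' (+2 fires, +3 burnt)
Step 8: cell (0,5)='T' (+1 fires, +2 burnt)
Step 9: cell (0,5)='T' (+0 fires, +1 burnt)
  fire out at step 9
Target never catches fire within 15 steps

-1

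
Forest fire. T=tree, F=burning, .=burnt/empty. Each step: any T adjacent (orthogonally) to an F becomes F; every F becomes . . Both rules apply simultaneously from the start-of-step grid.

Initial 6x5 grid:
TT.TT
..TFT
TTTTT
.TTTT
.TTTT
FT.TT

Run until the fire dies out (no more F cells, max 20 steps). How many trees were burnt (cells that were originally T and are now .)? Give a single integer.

Step 1: +5 fires, +2 burnt (F count now 5)
Step 2: +5 fires, +5 burnt (F count now 5)
Step 3: +6 fires, +5 burnt (F count now 6)
Step 4: +3 fires, +6 burnt (F count now 3)
Step 5: +1 fires, +3 burnt (F count now 1)
Step 6: +0 fires, +1 burnt (F count now 0)
Fire out after step 6
Initially T: 22, now '.': 28
Total burnt (originally-T cells now '.'): 20

Answer: 20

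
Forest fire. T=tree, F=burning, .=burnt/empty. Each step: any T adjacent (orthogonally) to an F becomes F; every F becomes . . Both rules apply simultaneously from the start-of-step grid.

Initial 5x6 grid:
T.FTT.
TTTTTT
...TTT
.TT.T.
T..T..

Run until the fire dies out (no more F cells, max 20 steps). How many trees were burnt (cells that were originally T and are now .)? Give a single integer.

Answer: 13

Derivation:
Step 1: +2 fires, +1 burnt (F count now 2)
Step 2: +3 fires, +2 burnt (F count now 3)
Step 3: +3 fires, +3 burnt (F count now 3)
Step 4: +3 fires, +3 burnt (F count now 3)
Step 5: +2 fires, +3 burnt (F count now 2)
Step 6: +0 fires, +2 burnt (F count now 0)
Fire out after step 6
Initially T: 17, now '.': 26
Total burnt (originally-T cells now '.'): 13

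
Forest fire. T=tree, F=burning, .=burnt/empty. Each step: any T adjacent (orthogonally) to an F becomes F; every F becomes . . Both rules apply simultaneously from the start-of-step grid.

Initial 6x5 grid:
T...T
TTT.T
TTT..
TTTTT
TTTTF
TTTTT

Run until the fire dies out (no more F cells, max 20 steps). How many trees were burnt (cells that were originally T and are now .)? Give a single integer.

Answer: 21

Derivation:
Step 1: +3 fires, +1 burnt (F count now 3)
Step 2: +3 fires, +3 burnt (F count now 3)
Step 3: +3 fires, +3 burnt (F count now 3)
Step 4: +4 fires, +3 burnt (F count now 4)
Step 5: +4 fires, +4 burnt (F count now 4)
Step 6: +2 fires, +4 burnt (F count now 2)
Step 7: +1 fires, +2 burnt (F count now 1)
Step 8: +1 fires, +1 burnt (F count now 1)
Step 9: +0 fires, +1 burnt (F count now 0)
Fire out after step 9
Initially T: 23, now '.': 28
Total burnt (originally-T cells now '.'): 21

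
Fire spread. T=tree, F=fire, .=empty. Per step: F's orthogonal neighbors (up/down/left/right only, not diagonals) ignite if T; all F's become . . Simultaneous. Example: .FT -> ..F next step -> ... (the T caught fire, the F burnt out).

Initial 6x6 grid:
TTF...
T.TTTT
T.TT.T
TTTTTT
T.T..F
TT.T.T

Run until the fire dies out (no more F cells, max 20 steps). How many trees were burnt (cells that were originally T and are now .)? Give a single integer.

Step 1: +4 fires, +2 burnt (F count now 4)
Step 2: +5 fires, +4 burnt (F count now 5)
Step 3: +6 fires, +5 burnt (F count now 6)
Step 4: +3 fires, +6 burnt (F count now 3)
Step 5: +1 fires, +3 burnt (F count now 1)
Step 6: +1 fires, +1 burnt (F count now 1)
Step 7: +1 fires, +1 burnt (F count now 1)
Step 8: +1 fires, +1 burnt (F count now 1)
Step 9: +0 fires, +1 burnt (F count now 0)
Fire out after step 9
Initially T: 23, now '.': 35
Total burnt (originally-T cells now '.'): 22

Answer: 22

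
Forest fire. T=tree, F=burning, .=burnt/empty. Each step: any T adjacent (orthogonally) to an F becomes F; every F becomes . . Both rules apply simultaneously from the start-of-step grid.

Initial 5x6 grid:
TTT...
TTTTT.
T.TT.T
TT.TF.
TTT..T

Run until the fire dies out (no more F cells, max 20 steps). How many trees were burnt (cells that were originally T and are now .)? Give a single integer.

Answer: 17

Derivation:
Step 1: +1 fires, +1 burnt (F count now 1)
Step 2: +1 fires, +1 burnt (F count now 1)
Step 3: +2 fires, +1 burnt (F count now 2)
Step 4: +2 fires, +2 burnt (F count now 2)
Step 5: +2 fires, +2 burnt (F count now 2)
Step 6: +2 fires, +2 burnt (F count now 2)
Step 7: +2 fires, +2 burnt (F count now 2)
Step 8: +1 fires, +2 burnt (F count now 1)
Step 9: +2 fires, +1 burnt (F count now 2)
Step 10: +1 fires, +2 burnt (F count now 1)
Step 11: +1 fires, +1 burnt (F count now 1)
Step 12: +0 fires, +1 burnt (F count now 0)
Fire out after step 12
Initially T: 19, now '.': 28
Total burnt (originally-T cells now '.'): 17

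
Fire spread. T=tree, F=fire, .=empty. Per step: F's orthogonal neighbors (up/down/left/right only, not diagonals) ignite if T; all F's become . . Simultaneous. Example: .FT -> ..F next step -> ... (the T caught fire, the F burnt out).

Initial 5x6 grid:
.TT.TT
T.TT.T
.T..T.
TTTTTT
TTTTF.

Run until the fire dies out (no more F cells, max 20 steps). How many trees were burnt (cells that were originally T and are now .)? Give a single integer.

Step 1: +2 fires, +1 burnt (F count now 2)
Step 2: +4 fires, +2 burnt (F count now 4)
Step 3: +2 fires, +4 burnt (F count now 2)
Step 4: +2 fires, +2 burnt (F count now 2)
Step 5: +2 fires, +2 burnt (F count now 2)
Step 6: +0 fires, +2 burnt (F count now 0)
Fire out after step 6
Initially T: 20, now '.': 22
Total burnt (originally-T cells now '.'): 12

Answer: 12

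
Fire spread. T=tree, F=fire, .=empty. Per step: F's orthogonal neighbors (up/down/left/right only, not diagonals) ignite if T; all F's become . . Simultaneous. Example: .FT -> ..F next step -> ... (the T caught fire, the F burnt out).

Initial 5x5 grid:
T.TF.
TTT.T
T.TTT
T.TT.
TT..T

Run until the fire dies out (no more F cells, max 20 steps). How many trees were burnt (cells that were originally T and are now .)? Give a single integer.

Answer: 15

Derivation:
Step 1: +1 fires, +1 burnt (F count now 1)
Step 2: +1 fires, +1 burnt (F count now 1)
Step 3: +2 fires, +1 burnt (F count now 2)
Step 4: +3 fires, +2 burnt (F count now 3)
Step 5: +4 fires, +3 burnt (F count now 4)
Step 6: +2 fires, +4 burnt (F count now 2)
Step 7: +1 fires, +2 burnt (F count now 1)
Step 8: +1 fires, +1 burnt (F count now 1)
Step 9: +0 fires, +1 burnt (F count now 0)
Fire out after step 9
Initially T: 16, now '.': 24
Total burnt (originally-T cells now '.'): 15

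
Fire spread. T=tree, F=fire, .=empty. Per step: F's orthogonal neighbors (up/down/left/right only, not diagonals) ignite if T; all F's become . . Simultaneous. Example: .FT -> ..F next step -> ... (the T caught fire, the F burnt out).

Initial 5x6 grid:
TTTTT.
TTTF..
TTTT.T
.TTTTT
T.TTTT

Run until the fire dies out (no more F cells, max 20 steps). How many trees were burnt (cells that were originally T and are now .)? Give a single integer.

Step 1: +3 fires, +1 burnt (F count now 3)
Step 2: +5 fires, +3 burnt (F count now 5)
Step 3: +6 fires, +5 burnt (F count now 6)
Step 4: +6 fires, +6 burnt (F count now 6)
Step 5: +2 fires, +6 burnt (F count now 2)
Step 6: +0 fires, +2 burnt (F count now 0)
Fire out after step 6
Initially T: 23, now '.': 29
Total burnt (originally-T cells now '.'): 22

Answer: 22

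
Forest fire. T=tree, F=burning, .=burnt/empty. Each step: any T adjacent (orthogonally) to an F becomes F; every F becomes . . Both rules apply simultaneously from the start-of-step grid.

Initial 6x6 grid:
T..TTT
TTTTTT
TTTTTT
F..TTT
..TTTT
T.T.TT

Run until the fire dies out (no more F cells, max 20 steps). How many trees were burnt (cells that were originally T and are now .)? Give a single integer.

Step 1: +1 fires, +1 burnt (F count now 1)
Step 2: +2 fires, +1 burnt (F count now 2)
Step 3: +3 fires, +2 burnt (F count now 3)
Step 4: +2 fires, +3 burnt (F count now 2)
Step 5: +3 fires, +2 burnt (F count now 3)
Step 6: +5 fires, +3 burnt (F count now 5)
Step 7: +5 fires, +5 burnt (F count now 5)
Step 8: +4 fires, +5 burnt (F count now 4)
Step 9: +1 fires, +4 burnt (F count now 1)
Step 10: +0 fires, +1 burnt (F count now 0)
Fire out after step 10
Initially T: 27, now '.': 35
Total burnt (originally-T cells now '.'): 26

Answer: 26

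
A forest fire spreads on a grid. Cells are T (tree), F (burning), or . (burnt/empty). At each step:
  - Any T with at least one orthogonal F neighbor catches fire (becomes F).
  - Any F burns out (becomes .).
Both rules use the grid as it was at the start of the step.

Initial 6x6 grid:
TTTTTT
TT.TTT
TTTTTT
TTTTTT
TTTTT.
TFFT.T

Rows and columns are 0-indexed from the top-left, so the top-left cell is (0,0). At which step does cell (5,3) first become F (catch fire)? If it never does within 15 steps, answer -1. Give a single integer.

Step 1: cell (5,3)='F' (+4 fires, +2 burnt)
  -> target ignites at step 1
Step 2: cell (5,3)='.' (+4 fires, +4 burnt)
Step 3: cell (5,3)='.' (+5 fires, +4 burnt)
Step 4: cell (5,3)='.' (+4 fires, +5 burnt)
Step 5: cell (5,3)='.' (+5 fires, +4 burnt)
Step 6: cell (5,3)='.' (+5 fires, +5 burnt)
Step 7: cell (5,3)='.' (+2 fires, +5 burnt)
Step 8: cell (5,3)='.' (+1 fires, +2 burnt)
Step 9: cell (5,3)='.' (+0 fires, +1 burnt)
  fire out at step 9

1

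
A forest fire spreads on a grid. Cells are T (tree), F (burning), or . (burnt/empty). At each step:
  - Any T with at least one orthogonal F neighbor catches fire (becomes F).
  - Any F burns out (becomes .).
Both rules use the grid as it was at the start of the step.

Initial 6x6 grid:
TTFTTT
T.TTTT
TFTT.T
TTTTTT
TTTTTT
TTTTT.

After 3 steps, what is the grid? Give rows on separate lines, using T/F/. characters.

Step 1: 6 trees catch fire, 2 burn out
  TF.FTT
  T.FTTT
  F.FT.T
  TFTTTT
  TTTTTT
  TTTTT.
Step 2: 8 trees catch fire, 6 burn out
  F...FT
  F..FTT
  ...F.T
  F.FTTT
  TFTTTT
  TTTTT.
Step 3: 6 trees catch fire, 8 burn out
  .....F
  ....FT
  .....T
  ...FTT
  F.FTTT
  TFTTT.

.....F
....FT
.....T
...FTT
F.FTTT
TFTTT.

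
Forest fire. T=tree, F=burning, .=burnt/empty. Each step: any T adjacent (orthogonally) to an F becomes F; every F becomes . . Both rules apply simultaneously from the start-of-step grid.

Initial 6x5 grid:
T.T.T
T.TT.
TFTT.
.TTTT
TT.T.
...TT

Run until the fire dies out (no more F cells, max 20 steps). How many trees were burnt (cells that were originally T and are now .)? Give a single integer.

Step 1: +3 fires, +1 burnt (F count now 3)
Step 2: +5 fires, +3 burnt (F count now 5)
Step 3: +5 fires, +5 burnt (F count now 5)
Step 4: +2 fires, +5 burnt (F count now 2)
Step 5: +1 fires, +2 burnt (F count now 1)
Step 6: +1 fires, +1 burnt (F count now 1)
Step 7: +0 fires, +1 burnt (F count now 0)
Fire out after step 7
Initially T: 18, now '.': 29
Total burnt (originally-T cells now '.'): 17

Answer: 17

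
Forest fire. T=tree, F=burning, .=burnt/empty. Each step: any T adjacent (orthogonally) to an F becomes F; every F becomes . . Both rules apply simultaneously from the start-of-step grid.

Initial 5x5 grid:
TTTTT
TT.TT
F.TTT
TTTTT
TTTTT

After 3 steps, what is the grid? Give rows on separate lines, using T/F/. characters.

Step 1: 2 trees catch fire, 1 burn out
  TTTTT
  FT.TT
  ..TTT
  FTTTT
  TTTTT
Step 2: 4 trees catch fire, 2 burn out
  FTTTT
  .F.TT
  ..TTT
  .FTTT
  FTTTT
Step 3: 3 trees catch fire, 4 burn out
  .FTTT
  ...TT
  ..TTT
  ..FTT
  .FTTT

.FTTT
...TT
..TTT
..FTT
.FTTT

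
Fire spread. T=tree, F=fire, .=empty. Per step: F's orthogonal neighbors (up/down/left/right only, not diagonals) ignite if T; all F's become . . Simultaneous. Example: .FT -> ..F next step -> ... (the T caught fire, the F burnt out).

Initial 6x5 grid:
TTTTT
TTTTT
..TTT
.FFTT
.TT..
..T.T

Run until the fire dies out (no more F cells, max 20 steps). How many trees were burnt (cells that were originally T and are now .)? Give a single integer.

Answer: 18

Derivation:
Step 1: +4 fires, +2 burnt (F count now 4)
Step 2: +4 fires, +4 burnt (F count now 4)
Step 3: +4 fires, +4 burnt (F count now 4)
Step 4: +4 fires, +4 burnt (F count now 4)
Step 5: +2 fires, +4 burnt (F count now 2)
Step 6: +0 fires, +2 burnt (F count now 0)
Fire out after step 6
Initially T: 19, now '.': 29
Total burnt (originally-T cells now '.'): 18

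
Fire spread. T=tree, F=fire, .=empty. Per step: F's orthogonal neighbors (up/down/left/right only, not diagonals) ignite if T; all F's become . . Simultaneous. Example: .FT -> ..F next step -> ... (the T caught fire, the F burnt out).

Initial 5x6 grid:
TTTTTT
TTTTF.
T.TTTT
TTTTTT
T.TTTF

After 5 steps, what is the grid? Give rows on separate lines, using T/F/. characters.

Step 1: 5 trees catch fire, 2 burn out
  TTTTFT
  TTTF..
  T.TTFT
  TTTTTF
  T.TTF.
Step 2: 7 trees catch fire, 5 burn out
  TTTF.F
  TTF...
  T.TF.F
  TTTTF.
  T.TF..
Step 3: 5 trees catch fire, 7 burn out
  TTF...
  TF....
  T.F...
  TTTF..
  T.F...
Step 4: 3 trees catch fire, 5 burn out
  TF....
  F.....
  T.....
  TTF...
  T.....
Step 5: 3 trees catch fire, 3 burn out
  F.....
  ......
  F.....
  TF....
  T.....

F.....
......
F.....
TF....
T.....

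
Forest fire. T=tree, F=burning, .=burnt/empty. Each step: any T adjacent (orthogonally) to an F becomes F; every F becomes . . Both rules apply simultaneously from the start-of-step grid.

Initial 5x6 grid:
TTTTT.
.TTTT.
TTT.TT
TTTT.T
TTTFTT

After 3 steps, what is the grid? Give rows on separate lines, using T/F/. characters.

Step 1: 3 trees catch fire, 1 burn out
  TTTTT.
  .TTTT.
  TTT.TT
  TTTF.T
  TTF.FT
Step 2: 3 trees catch fire, 3 burn out
  TTTTT.
  .TTTT.
  TTT.TT
  TTF..T
  TF...F
Step 3: 4 trees catch fire, 3 burn out
  TTTTT.
  .TTTT.
  TTF.TT
  TF...F
  F.....

TTTTT.
.TTTT.
TTF.TT
TF...F
F.....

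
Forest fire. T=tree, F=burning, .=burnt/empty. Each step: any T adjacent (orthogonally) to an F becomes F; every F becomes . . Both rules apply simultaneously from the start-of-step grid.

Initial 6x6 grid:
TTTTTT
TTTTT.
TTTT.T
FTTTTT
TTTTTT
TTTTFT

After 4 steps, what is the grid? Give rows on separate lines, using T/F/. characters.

Step 1: 6 trees catch fire, 2 burn out
  TTTTTT
  TTTTT.
  FTTT.T
  .FTTTT
  FTTTFT
  TTTF.F
Step 2: 9 trees catch fire, 6 burn out
  TTTTTT
  FTTTT.
  .FTT.T
  ..FTFT
  .FTF.F
  FTF...
Step 3: 7 trees catch fire, 9 burn out
  FTTTTT
  .FTTT.
  ..FT.T
  ...F.F
  ..F...
  .F....
Step 4: 4 trees catch fire, 7 burn out
  .FTTTT
  ..FTT.
  ...F.F
  ......
  ......
  ......

.FTTTT
..FTT.
...F.F
......
......
......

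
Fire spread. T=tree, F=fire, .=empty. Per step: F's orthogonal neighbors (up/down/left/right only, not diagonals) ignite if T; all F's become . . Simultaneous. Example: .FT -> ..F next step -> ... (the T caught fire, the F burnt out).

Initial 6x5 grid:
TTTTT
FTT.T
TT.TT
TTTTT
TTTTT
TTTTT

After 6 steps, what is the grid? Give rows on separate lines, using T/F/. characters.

Step 1: 3 trees catch fire, 1 burn out
  FTTTT
  .FT.T
  FT.TT
  TTTTT
  TTTTT
  TTTTT
Step 2: 4 trees catch fire, 3 burn out
  .FTTT
  ..F.T
  .F.TT
  FTTTT
  TTTTT
  TTTTT
Step 3: 3 trees catch fire, 4 burn out
  ..FTT
  ....T
  ...TT
  .FTTT
  FTTTT
  TTTTT
Step 4: 4 trees catch fire, 3 burn out
  ...FT
  ....T
  ...TT
  ..FTT
  .FTTT
  FTTTT
Step 5: 4 trees catch fire, 4 burn out
  ....F
  ....T
  ...TT
  ...FT
  ..FTT
  .FTTT
Step 6: 5 trees catch fire, 4 burn out
  .....
  ....F
  ...FT
  ....F
  ...FT
  ..FTT

.....
....F
...FT
....F
...FT
..FTT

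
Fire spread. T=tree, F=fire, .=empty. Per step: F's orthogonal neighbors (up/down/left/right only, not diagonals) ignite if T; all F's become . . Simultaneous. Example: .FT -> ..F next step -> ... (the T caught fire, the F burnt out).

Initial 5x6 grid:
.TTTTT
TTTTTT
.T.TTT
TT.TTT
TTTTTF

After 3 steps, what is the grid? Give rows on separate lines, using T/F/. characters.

Step 1: 2 trees catch fire, 1 burn out
  .TTTTT
  TTTTTT
  .T.TTT
  TT.TTF
  TTTTF.
Step 2: 3 trees catch fire, 2 burn out
  .TTTTT
  TTTTTT
  .T.TTF
  TT.TF.
  TTTF..
Step 3: 4 trees catch fire, 3 burn out
  .TTTTT
  TTTTTF
  .T.TF.
  TT.F..
  TTF...

.TTTTT
TTTTTF
.T.TF.
TT.F..
TTF...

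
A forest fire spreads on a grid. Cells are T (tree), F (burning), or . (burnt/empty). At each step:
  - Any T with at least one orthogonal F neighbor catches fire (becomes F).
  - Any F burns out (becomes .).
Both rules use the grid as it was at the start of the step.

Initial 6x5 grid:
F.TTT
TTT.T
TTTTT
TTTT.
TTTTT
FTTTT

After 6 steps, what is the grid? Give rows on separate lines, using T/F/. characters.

Step 1: 3 trees catch fire, 2 burn out
  ..TTT
  FTT.T
  TTTTT
  TTTT.
  FTTTT
  .FTTT
Step 2: 5 trees catch fire, 3 burn out
  ..TTT
  .FT.T
  FTTTT
  FTTT.
  .FTTT
  ..FTT
Step 3: 5 trees catch fire, 5 burn out
  ..TTT
  ..F.T
  .FTTT
  .FTT.
  ..FTT
  ...FT
Step 4: 5 trees catch fire, 5 burn out
  ..FTT
  ....T
  ..FTT
  ..FT.
  ...FT
  ....F
Step 5: 4 trees catch fire, 5 burn out
  ...FT
  ....T
  ...FT
  ...F.
  ....F
  .....
Step 6: 2 trees catch fire, 4 burn out
  ....F
  ....T
  ....F
  .....
  .....
  .....

....F
....T
....F
.....
.....
.....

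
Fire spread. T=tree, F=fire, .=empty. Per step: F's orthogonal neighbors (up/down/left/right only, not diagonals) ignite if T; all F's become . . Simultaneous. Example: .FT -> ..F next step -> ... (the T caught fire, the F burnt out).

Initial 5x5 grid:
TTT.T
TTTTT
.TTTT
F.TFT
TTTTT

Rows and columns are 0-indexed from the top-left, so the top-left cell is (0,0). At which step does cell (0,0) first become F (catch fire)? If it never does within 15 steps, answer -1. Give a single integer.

Step 1: cell (0,0)='T' (+5 fires, +2 burnt)
Step 2: cell (0,0)='T' (+6 fires, +5 burnt)
Step 3: cell (0,0)='T' (+3 fires, +6 burnt)
Step 4: cell (0,0)='T' (+3 fires, +3 burnt)
Step 5: cell (0,0)='T' (+2 fires, +3 burnt)
Step 6: cell (0,0)='F' (+1 fires, +2 burnt)
  -> target ignites at step 6
Step 7: cell (0,0)='.' (+0 fires, +1 burnt)
  fire out at step 7

6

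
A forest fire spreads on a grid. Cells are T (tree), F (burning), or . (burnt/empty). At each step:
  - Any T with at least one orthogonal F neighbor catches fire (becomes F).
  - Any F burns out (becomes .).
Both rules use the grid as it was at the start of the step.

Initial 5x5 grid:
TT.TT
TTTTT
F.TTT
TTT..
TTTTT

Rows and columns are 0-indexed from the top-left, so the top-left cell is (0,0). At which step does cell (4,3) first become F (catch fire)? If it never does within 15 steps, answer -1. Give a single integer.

Step 1: cell (4,3)='T' (+2 fires, +1 burnt)
Step 2: cell (4,3)='T' (+4 fires, +2 burnt)
Step 3: cell (4,3)='T' (+4 fires, +4 burnt)
Step 4: cell (4,3)='T' (+3 fires, +4 burnt)
Step 5: cell (4,3)='F' (+4 fires, +3 burnt)
  -> target ignites at step 5
Step 6: cell (4,3)='.' (+3 fires, +4 burnt)
Step 7: cell (4,3)='.' (+0 fires, +3 burnt)
  fire out at step 7

5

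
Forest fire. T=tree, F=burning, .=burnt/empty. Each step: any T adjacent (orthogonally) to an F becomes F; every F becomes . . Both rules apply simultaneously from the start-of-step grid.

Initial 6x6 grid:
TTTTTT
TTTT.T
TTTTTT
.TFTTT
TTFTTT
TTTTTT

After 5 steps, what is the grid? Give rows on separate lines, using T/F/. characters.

Step 1: 6 trees catch fire, 2 burn out
  TTTTTT
  TTTT.T
  TTFTTT
  .F.FTT
  TF.FTT
  TTFTTT
Step 2: 8 trees catch fire, 6 burn out
  TTTTTT
  TTFT.T
  TF.FTT
  ....FT
  F...FT
  TF.FTT
Step 3: 9 trees catch fire, 8 burn out
  TTFTTT
  TF.F.T
  F...FT
  .....F
  .....F
  F...FT
Step 4: 5 trees catch fire, 9 burn out
  TF.FTT
  F....T
  .....F
  ......
  ......
  .....F
Step 5: 3 trees catch fire, 5 burn out
  F...FT
  .....F
  ......
  ......
  ......
  ......

F...FT
.....F
......
......
......
......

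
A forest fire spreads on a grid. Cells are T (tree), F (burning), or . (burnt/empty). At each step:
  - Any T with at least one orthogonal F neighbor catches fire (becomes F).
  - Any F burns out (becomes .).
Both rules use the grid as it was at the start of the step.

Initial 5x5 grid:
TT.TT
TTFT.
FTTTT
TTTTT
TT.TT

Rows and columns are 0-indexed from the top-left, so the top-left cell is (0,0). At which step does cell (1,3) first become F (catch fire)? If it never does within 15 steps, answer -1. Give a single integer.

Step 1: cell (1,3)='F' (+6 fires, +2 burnt)
  -> target ignites at step 1
Step 2: cell (1,3)='.' (+7 fires, +6 burnt)
Step 3: cell (1,3)='.' (+4 fires, +7 burnt)
Step 4: cell (1,3)='.' (+2 fires, +4 burnt)
Step 5: cell (1,3)='.' (+1 fires, +2 burnt)
Step 6: cell (1,3)='.' (+0 fires, +1 burnt)
  fire out at step 6

1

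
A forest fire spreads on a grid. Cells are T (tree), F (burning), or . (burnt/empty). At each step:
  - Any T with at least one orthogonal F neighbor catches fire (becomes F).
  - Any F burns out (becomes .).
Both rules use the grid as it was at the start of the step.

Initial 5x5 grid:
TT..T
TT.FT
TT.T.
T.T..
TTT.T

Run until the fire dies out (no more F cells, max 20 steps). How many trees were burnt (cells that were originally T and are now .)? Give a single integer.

Answer: 3

Derivation:
Step 1: +2 fires, +1 burnt (F count now 2)
Step 2: +1 fires, +2 burnt (F count now 1)
Step 3: +0 fires, +1 burnt (F count now 0)
Fire out after step 3
Initially T: 15, now '.': 13
Total burnt (originally-T cells now '.'): 3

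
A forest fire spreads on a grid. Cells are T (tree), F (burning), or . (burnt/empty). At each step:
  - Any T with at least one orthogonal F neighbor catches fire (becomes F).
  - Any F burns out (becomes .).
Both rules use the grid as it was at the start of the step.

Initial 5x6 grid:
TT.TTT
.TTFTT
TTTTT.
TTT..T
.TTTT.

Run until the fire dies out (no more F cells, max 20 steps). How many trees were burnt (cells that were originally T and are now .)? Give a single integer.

Answer: 21

Derivation:
Step 1: +4 fires, +1 burnt (F count now 4)
Step 2: +5 fires, +4 burnt (F count now 5)
Step 3: +4 fires, +5 burnt (F count now 4)
Step 4: +4 fires, +4 burnt (F count now 4)
Step 5: +3 fires, +4 burnt (F count now 3)
Step 6: +1 fires, +3 burnt (F count now 1)
Step 7: +0 fires, +1 burnt (F count now 0)
Fire out after step 7
Initially T: 22, now '.': 29
Total burnt (originally-T cells now '.'): 21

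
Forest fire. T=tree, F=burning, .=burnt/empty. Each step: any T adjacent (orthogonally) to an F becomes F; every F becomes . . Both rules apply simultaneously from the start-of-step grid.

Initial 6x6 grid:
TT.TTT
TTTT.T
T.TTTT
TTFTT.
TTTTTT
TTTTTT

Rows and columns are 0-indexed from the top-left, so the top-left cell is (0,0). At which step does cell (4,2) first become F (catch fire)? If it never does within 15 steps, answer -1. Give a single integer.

Step 1: cell (4,2)='F' (+4 fires, +1 burnt)
  -> target ignites at step 1
Step 2: cell (4,2)='.' (+7 fires, +4 burnt)
Step 3: cell (4,2)='.' (+8 fires, +7 burnt)
Step 4: cell (4,2)='.' (+7 fires, +8 burnt)
Step 5: cell (4,2)='.' (+4 fires, +7 burnt)
Step 6: cell (4,2)='.' (+1 fires, +4 burnt)
Step 7: cell (4,2)='.' (+0 fires, +1 burnt)
  fire out at step 7

1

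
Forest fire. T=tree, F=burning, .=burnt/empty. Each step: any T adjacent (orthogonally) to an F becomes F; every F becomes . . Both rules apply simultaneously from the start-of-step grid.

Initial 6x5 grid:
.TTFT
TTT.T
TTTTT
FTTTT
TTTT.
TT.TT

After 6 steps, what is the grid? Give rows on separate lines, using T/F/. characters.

Step 1: 5 trees catch fire, 2 burn out
  .TF.F
  TTT.T
  FTTTT
  .FTTT
  FTTT.
  TT.TT
Step 2: 8 trees catch fire, 5 burn out
  .F...
  FTF.F
  .FTTT
  ..FTT
  .FTT.
  FT.TT
Step 3: 6 trees catch fire, 8 burn out
  .....
  .F...
  ..FTF
  ...FT
  ..FT.
  .F.TT
Step 4: 3 trees catch fire, 6 burn out
  .....
  .....
  ...F.
  ....F
  ...F.
  ...TT
Step 5: 1 trees catch fire, 3 burn out
  .....
  .....
  .....
  .....
  .....
  ...FT
Step 6: 1 trees catch fire, 1 burn out
  .....
  .....
  .....
  .....
  .....
  ....F

.....
.....
.....
.....
.....
....F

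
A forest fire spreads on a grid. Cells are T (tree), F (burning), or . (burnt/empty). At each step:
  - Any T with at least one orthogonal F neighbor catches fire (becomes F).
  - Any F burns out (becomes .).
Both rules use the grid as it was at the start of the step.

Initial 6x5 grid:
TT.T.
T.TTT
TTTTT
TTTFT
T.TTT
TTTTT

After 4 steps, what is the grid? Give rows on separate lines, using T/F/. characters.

Step 1: 4 trees catch fire, 1 burn out
  TT.T.
  T.TTT
  TTTFT
  TTF.F
  T.TFT
  TTTTT
Step 2: 7 trees catch fire, 4 burn out
  TT.T.
  T.TFT
  TTF.F
  TF...
  T.F.F
  TTTFT
Step 3: 7 trees catch fire, 7 burn out
  TT.F.
  T.F.F
  TF...
  F....
  T....
  TTF.F
Step 4: 3 trees catch fire, 7 burn out
  TT...
  T....
  F....
  .....
  F....
  TF...

TT...
T....
F....
.....
F....
TF...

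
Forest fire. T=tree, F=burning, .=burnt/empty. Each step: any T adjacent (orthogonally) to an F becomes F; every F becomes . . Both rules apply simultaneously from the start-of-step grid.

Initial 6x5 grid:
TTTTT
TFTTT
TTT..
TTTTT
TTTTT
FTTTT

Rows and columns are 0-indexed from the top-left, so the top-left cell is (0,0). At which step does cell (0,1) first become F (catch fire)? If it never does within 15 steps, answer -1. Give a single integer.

Step 1: cell (0,1)='F' (+6 fires, +2 burnt)
  -> target ignites at step 1
Step 2: cell (0,1)='.' (+9 fires, +6 burnt)
Step 3: cell (0,1)='.' (+5 fires, +9 burnt)
Step 4: cell (0,1)='.' (+4 fires, +5 burnt)
Step 5: cell (0,1)='.' (+2 fires, +4 burnt)
Step 6: cell (0,1)='.' (+0 fires, +2 burnt)
  fire out at step 6

1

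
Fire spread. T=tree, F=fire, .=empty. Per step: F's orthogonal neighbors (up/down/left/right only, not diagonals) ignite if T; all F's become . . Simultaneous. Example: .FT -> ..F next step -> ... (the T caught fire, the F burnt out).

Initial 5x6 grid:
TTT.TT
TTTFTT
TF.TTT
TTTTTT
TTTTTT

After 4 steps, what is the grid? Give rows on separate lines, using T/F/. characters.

Step 1: 6 trees catch fire, 2 burn out
  TTT.TT
  TFF.FT
  F..FTT
  TFTTTT
  TTTTTT
Step 2: 10 trees catch fire, 6 burn out
  TFF.FT
  F....F
  ....FT
  F.FFTT
  TFTTTT
Step 3: 7 trees catch fire, 10 burn out
  F....F
  ......
  .....F
  ....FT
  F.FFTT
Step 4: 2 trees catch fire, 7 burn out
  ......
  ......
  ......
  .....F
  ....FT

......
......
......
.....F
....FT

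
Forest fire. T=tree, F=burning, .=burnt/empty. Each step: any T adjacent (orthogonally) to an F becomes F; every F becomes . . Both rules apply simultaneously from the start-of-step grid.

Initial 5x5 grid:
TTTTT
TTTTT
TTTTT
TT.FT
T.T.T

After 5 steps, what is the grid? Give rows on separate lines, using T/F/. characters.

Step 1: 2 trees catch fire, 1 burn out
  TTTTT
  TTTTT
  TTTFT
  TT..F
  T.T.T
Step 2: 4 trees catch fire, 2 burn out
  TTTTT
  TTTFT
  TTF.F
  TT...
  T.T.F
Step 3: 4 trees catch fire, 4 burn out
  TTTFT
  TTF.F
  TF...
  TT...
  T.T..
Step 4: 5 trees catch fire, 4 burn out
  TTF.F
  TF...
  F....
  TF...
  T.T..
Step 5: 3 trees catch fire, 5 burn out
  TF...
  F....
  .....
  F....
  T.T..

TF...
F....
.....
F....
T.T..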